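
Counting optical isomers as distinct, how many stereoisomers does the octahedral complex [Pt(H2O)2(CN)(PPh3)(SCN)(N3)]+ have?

The six octahedral sites form three mutually perpendicular trans pairs.
Placing the ligands in turn and identifying arrangements related by rotation or reflection leaves 9 distinct geometric isomers.
Of these, 6 lack any improper symmetry element and so occur as enantiomeric pairs, giving 9 + 6 = 15 stereoisomers in total.

15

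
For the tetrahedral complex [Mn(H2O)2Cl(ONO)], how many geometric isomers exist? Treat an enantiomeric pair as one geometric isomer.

All four vertices of a tetrahedron are equivalent and mutually adjacent, so cis/trans isomerism cannot arise.
Only one geometric arrangement is possible.

1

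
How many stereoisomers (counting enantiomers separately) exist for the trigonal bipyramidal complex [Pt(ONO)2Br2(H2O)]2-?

6

In a trigonal bipyramid the two axial positions differ from the three equatorial ones.
Systematic enumeration (placing each ligand type in turn and discarding arrangements equivalent by rotation or reflection) gives 5 geometric isomers.
One of these lacks any improper symmetry element and so occurs as an enantiomeric pair, giving 5 + 1 = 6 stereoisomers in total.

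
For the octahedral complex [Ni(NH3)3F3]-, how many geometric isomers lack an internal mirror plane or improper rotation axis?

0

In an octahedral complex each vertex has one trans partner and four cis neighbours.
Systematic placement gives 2 geometric isomers: NH3 mer; NH3 fac.
Each arrangement has an internal mirror plane or centre of symmetry, so none is chiral.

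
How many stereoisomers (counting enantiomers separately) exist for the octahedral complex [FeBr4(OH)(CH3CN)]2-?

2

In an octahedral complex each vertex has one trans partner and four cis neighbours.
The distinct arrangements are (2 in all): OH and CH3CN mutually trans; OH and CH3CN mutually cis.
Each arrangement has an internal mirror plane or centre of symmetry, so none is chiral.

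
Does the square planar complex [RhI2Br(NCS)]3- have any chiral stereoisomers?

Working through the distinct placements yields 2 geometric isomers: I cis; I trans.
Each arrangement has an internal mirror plane or centre of symmetry, so none is chiral.

no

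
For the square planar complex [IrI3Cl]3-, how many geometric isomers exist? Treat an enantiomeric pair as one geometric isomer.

1

Only one geometric arrangement is possible.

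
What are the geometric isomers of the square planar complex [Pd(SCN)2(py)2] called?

A square has two trans pairs of vertices; adjacent vertices are cis.
The distinct arrangements are (2 in all): SCN cis; SCN trans.

cis and trans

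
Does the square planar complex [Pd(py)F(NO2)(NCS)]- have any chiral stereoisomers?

no

In a square planar complex each vertex has one trans partner and two cis neighbours.
Working through the distinct placements yields 3 geometric isomers: (F/NO2 trans, NCS/py trans); (F/py trans, NCS/NO2 trans); (F/NCS trans, NO2/py trans).
Each arrangement has an internal mirror plane or centre of symmetry, so none is chiral.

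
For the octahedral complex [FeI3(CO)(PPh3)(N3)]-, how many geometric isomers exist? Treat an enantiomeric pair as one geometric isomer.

An octahedron has six vertices in three trans pairs; every non-trans pair is cis.
Working through the distinct placements yields 4 geometric isomers: I mer (3 arrangements); I fac (chiral).

4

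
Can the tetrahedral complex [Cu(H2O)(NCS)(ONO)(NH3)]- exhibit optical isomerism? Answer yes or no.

All four vertices of a tetrahedron are equivalent and mutually adjacent, so cis/trans isomerism cannot arise.
Only one geometric arrangement is possible; it has no improper symmetry element, so it exists as a pair of enantiomers (2 stereoisomers).

yes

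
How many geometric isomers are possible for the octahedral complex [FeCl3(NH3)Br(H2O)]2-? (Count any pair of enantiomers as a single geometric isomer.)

4

There are 4 geometric isomers: Cl mer (3 arrangements); Cl fac (chiral).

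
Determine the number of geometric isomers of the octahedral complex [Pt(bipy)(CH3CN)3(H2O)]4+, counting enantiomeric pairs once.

The six octahedral sites form three mutually perpendicular trans pairs.
Each bipy is bidentate and must span two cis positions.
There are 2 geometric isomers: CH3CN mer; CH3CN fac.

2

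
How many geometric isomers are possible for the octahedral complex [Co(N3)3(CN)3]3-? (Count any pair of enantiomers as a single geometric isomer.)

2

The six octahedral sites form three mutually perpendicular trans pairs.
Working through the distinct placements yields 2 geometric isomers: N3 mer; N3 fac.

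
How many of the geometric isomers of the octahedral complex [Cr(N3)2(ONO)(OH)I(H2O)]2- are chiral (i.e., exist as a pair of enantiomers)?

An octahedron has six vertices in three trans pairs; every non-trans pair is cis.
Placing the ligands in turn and identifying arrangements related by rotation or reflection leaves 9 distinct geometric isomers.
Of these, 6 lack any improper symmetry element and so occur as enantiomeric pairs, giving 9 + 6 = 15 stereoisomers in total.

6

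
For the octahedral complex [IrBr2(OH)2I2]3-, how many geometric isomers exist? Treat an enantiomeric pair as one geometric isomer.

The six octahedral sites form three mutually perpendicular trans pairs.
The distinct arrangements are (5 in all): Br trans, OH trans, I trans; Br trans, OH cis, I cis; Br cis, OH trans, I cis; Br cis, OH cis, I cis (chiral); Br cis, OH cis, I trans.

5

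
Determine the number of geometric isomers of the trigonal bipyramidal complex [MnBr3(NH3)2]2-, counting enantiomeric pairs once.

Working through the distinct placements yields 3 geometric isomers: NH3 both equatorial; NH3 one axial, one equatorial; NH3 both axial.

3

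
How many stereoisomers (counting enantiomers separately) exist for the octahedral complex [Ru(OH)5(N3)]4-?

The six octahedral sites form three mutually perpendicular trans pairs.
Only one geometric arrangement is possible.

1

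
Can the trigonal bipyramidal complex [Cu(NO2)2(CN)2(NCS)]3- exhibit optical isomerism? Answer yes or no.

yes

In a trigonal bipyramid the two axial positions differ from the three equatorial ones.
Placing the ligands in turn and identifying arrangements related by rotation or reflection leaves 5 distinct geometric isomers.
One of these lacks any improper symmetry element and so occurs as an enantiomeric pair, giving 5 + 1 = 6 stereoisomers in total.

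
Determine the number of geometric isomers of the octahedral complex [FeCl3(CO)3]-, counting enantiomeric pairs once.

The six octahedral sites form three mutually perpendicular trans pairs.
The distinct arrangements are (2 in all): Cl mer; Cl fac.

2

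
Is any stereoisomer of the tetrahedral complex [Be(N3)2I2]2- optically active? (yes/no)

no

All four vertices of a tetrahedron are equivalent and mutually adjacent, so cis/trans isomerism cannot arise.
Only one geometric arrangement is possible.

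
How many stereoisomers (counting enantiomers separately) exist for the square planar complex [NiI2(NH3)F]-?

In a square planar complex each vertex has one trans partner and two cis neighbours.
Systematic placement gives 2 geometric isomers: I cis; I trans.
Each arrangement has an internal mirror plane or centre of symmetry, so none is chiral.

2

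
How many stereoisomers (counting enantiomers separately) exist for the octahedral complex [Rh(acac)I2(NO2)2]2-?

The six octahedral sites form three mutually perpendicular trans pairs.
Each acac is bidentate and must span two cis positions.
There are 3 geometric isomers: I trans, NO2 cis; I cis, NO2 cis (chiral); I cis, NO2 trans.
One of these lacks any improper symmetry element and so occurs as an enantiomeric pair, giving 3 + 1 = 4 stereoisomers in total.

4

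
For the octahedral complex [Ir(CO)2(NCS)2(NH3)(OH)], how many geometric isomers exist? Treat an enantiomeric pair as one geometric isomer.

6

Working through the distinct placements yields 6 geometric isomers: CO trans, NCS trans; CO trans, NCS cis; CO cis, NCS cis (3 arrangements, 2 chiral); CO cis, NCS trans.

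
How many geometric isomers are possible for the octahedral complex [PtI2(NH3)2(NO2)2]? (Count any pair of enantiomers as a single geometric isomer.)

5

The six octahedral sites form three mutually perpendicular trans pairs.
The distinct arrangements are (5 in all): I trans, NH3 trans, NO2 trans; I trans, NH3 cis, NO2 cis; I cis, NH3 cis, NO2 trans; I cis, NH3 cis, NO2 cis (chiral); I cis, NH3 trans, NO2 cis.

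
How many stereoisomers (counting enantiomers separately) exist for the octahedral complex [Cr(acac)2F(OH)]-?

Each acac is bidentate and must span two cis positions.
Systematic placement gives 2 geometric isomers: F and OH mutually trans; F and OH mutually cis (chiral).
One of these lacks any improper symmetry element and so occurs as an enantiomeric pair, giving 2 + 1 = 3 stereoisomers in total.

3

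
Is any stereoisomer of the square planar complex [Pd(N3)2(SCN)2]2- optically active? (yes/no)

In a square planar complex each vertex has one trans partner and two cis neighbours.
There are 2 geometric isomers: N3 cis; N3 trans.
Each arrangement has an internal mirror plane or centre of symmetry, so none is chiral.

no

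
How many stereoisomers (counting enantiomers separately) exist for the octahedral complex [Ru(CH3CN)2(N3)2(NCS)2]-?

In an octahedral complex each vertex has one trans partner and four cis neighbours.
Systematic placement gives 5 geometric isomers: CH3CN trans, N3 trans, NCS trans; CH3CN trans, N3 cis, NCS cis; CH3CN cis, N3 cis, NCS trans; CH3CN cis, N3 cis, NCS cis (chiral); CH3CN cis, N3 trans, NCS cis.
One of these lacks any improper symmetry element and so occurs as an enantiomeric pair, giving 5 + 1 = 6 stereoisomers in total.

6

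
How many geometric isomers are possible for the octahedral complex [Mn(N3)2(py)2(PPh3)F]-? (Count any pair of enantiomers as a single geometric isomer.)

The six octahedral sites form three mutually perpendicular trans pairs.
Working through the distinct placements yields 6 geometric isomers: N3 cis, py trans; N3 cis, py cis (3 arrangements, 2 chiral); N3 trans, py trans; N3 trans, py cis.

6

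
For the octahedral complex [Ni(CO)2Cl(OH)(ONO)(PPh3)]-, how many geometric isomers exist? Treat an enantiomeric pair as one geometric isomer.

In an octahedral complex each vertex has one trans partner and four cis neighbours.
Exhaustive case analysis gives 9 geometric isomers.

9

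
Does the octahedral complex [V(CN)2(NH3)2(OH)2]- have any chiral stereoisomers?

yes

The six octahedral sites form three mutually perpendicular trans pairs.
Systematic placement gives 5 geometric isomers: CN trans, NH3 trans, OH trans; CN trans, NH3 cis, OH cis; CN cis, NH3 cis, OH trans; CN cis, NH3 cis, OH cis (chiral); CN cis, NH3 trans, OH cis.
One of these lacks any improper symmetry element and so occurs as an enantiomeric pair, giving 5 + 1 = 6 stereoisomers in total.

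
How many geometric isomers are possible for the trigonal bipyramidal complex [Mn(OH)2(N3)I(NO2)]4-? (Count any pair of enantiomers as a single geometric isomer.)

In a trigonal bipyramid the two axial positions differ from the three equatorial ones.
Placing the ligands in turn and identifying arrangements related by rotation or reflection leaves 7 distinct geometric isomers.

7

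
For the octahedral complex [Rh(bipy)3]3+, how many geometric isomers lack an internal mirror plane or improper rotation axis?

Each bipy is bidentate and must span two cis positions.
Only one geometric arrangement is possible; it has no improper symmetry element, so it exists as a pair of enantiomers (2 stereoisomers).

1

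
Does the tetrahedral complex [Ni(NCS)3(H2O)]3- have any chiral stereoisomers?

no

All four vertices of a tetrahedron are equivalent and mutually adjacent, so cis/trans isomerism cannot arise.
Only one geometric arrangement is possible.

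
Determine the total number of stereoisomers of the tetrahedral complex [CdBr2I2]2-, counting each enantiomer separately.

All four vertices of a tetrahedron are equivalent and mutually adjacent, so cis/trans isomerism cannot arise.
Only one geometric arrangement is possible.

1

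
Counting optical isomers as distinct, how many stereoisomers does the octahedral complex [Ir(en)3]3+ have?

2

An octahedron has six vertices in three trans pairs; every non-trans pair is cis.
Each en is bidentate and must span two cis positions.
Only one geometric arrangement is possible; it has no improper symmetry element, so it exists as a pair of enantiomers (2 stereoisomers).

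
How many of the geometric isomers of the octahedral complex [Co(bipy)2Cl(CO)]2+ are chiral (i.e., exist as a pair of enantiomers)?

1

In an octahedral complex each vertex has one trans partner and four cis neighbours.
Each bipy is bidentate and must span two cis positions.
The distinct arrangements are (2 in all): Cl and CO mutually trans; Cl and CO mutually cis (chiral).
One of these lacks any improper symmetry element and so occurs as an enantiomeric pair, giving 2 + 1 = 3 stereoisomers in total.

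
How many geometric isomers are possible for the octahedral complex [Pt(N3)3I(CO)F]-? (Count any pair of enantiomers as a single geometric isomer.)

In an octahedral complex each vertex has one trans partner and four cis neighbours.
Systematic placement gives 4 geometric isomers: N3 mer (3 arrangements); N3 fac (chiral).

4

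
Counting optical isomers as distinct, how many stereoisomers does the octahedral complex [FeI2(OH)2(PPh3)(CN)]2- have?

The six octahedral sites form three mutually perpendicular trans pairs.
The distinct arrangements are (6 in all): I cis, OH cis (3 arrangements, 2 chiral); I cis, OH trans; I trans, OH cis; I trans, OH trans.
Of these, 2 lack any improper symmetry element and so occur as enantiomeric pairs, giving 6 + 2 = 8 stereoisomers in total.

8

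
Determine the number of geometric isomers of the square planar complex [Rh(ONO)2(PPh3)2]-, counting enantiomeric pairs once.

2

A square has two trans pairs of vertices; adjacent vertices are cis.
The distinct arrangements are (2 in all): ONO cis; ONO trans.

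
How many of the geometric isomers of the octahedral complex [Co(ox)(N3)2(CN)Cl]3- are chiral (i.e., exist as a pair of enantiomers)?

An octahedron has six vertices in three trans pairs; every non-trans pair is cis.
Each ox is bidentate and must span two cis positions.
The distinct arrangements are (4 in all): N3 cis (3 arrangements, 2 chiral); N3 trans.
Of these, 2 lack any improper symmetry element and so occur as enantiomeric pairs, giving 4 + 2 = 6 stereoisomers in total.

2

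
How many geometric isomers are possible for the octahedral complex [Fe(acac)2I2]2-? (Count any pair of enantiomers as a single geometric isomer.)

2

An octahedron has six vertices in three trans pairs; every non-trans pair is cis.
Each acac is bidentate and must span two cis positions.
There are 2 geometric isomers: I trans; I cis (chiral).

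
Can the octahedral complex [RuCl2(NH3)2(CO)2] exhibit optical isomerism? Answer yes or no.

yes

The six octahedral sites form three mutually perpendicular trans pairs.
Working through the distinct placements yields 5 geometric isomers: Cl trans, NH3 trans, CO trans; Cl cis, NH3 cis, CO trans; Cl cis, NH3 trans, CO cis; Cl cis, NH3 cis, CO cis (chiral); Cl trans, NH3 cis, CO cis.
One of these lacks any improper symmetry element and so occurs as an enantiomeric pair, giving 5 + 1 = 6 stereoisomers in total.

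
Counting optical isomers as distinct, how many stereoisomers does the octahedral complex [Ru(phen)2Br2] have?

In an octahedral complex each vertex has one trans partner and four cis neighbours.
Each phen is bidentate and must span two cis positions.
Working through the distinct placements yields 2 geometric isomers: Br trans; Br cis (chiral).
One of these lacks any improper symmetry element and so occurs as an enantiomeric pair, giving 2 + 1 = 3 stereoisomers in total.

3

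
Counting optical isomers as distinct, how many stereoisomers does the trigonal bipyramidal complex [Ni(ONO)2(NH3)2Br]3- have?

Placing the ligands in turn and identifying arrangements related by rotation or reflection leaves 5 distinct geometric isomers.
One of these lacks any improper symmetry element and so occurs as an enantiomeric pair, giving 5 + 1 = 6 stereoisomers in total.

6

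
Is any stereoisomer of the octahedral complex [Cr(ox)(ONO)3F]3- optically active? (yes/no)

no

In an octahedral complex each vertex has one trans partner and four cis neighbours.
Each ox is bidentate and must span two cis positions.
Working through the distinct placements yields 2 geometric isomers: ONO fac; ONO mer.
Each arrangement has an internal mirror plane or centre of symmetry, so none is chiral.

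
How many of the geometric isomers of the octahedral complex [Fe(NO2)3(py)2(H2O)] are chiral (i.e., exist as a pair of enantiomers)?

The six octahedral sites form three mutually perpendicular trans pairs.
There are 3 geometric isomers: NO2 mer, py trans; NO2 fac, py cis; NO2 mer, py cis.
Each arrangement has an internal mirror plane or centre of symmetry, so none is chiral.

0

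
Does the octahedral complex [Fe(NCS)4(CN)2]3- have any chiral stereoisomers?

no

There are 2 geometric isomers: CN trans; CN cis.
Each arrangement has an internal mirror plane or centre of symmetry, so none is chiral.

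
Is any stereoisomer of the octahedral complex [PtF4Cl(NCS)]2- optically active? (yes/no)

An octahedron has six vertices in three trans pairs; every non-trans pair is cis.
Working through the distinct placements yields 2 geometric isomers: Cl and NCS mutually cis; Cl and NCS mutually trans.
Each arrangement has an internal mirror plane or centre of symmetry, so none is chiral.

no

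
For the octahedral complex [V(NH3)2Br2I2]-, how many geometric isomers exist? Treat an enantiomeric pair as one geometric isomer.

5

An octahedron has six vertices in three trans pairs; every non-trans pair is cis.
Working through the distinct placements yields 5 geometric isomers: NH3 trans, Br trans, I trans; NH3 cis, Br trans, I cis; NH3 trans, Br cis, I cis; NH3 cis, Br cis, I cis (chiral); NH3 cis, Br cis, I trans.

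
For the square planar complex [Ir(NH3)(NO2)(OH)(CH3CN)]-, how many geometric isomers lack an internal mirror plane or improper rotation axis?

In a square planar complex each vertex has one trans partner and two cis neighbours.
There are 3 geometric isomers: (CH3CN/NO2 trans, NH3/OH trans); (CH3CN/OH trans, NH3/NO2 trans); (CH3CN/NH3 trans, NO2/OH trans).
Each arrangement has an internal mirror plane or centre of symmetry, so none is chiral.

0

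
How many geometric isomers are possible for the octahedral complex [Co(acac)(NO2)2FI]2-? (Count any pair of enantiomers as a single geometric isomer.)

Each acac is bidentate and must span two cis positions.
Systematic placement gives 4 geometric isomers: NO2 cis (3 arrangements, 2 chiral); NO2 trans.

4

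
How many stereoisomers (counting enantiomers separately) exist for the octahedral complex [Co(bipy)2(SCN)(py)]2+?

The six octahedral sites form three mutually perpendicular trans pairs.
Each bipy is bidentate and must span two cis positions.
Systematic placement gives 2 geometric isomers: SCN and py mutually cis (chiral); SCN and py mutually trans.
One of these lacks any improper symmetry element and so occurs as an enantiomeric pair, giving 2 + 1 = 3 stereoisomers in total.

3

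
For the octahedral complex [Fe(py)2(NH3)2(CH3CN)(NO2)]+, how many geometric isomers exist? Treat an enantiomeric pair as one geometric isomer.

An octahedron has six vertices in three trans pairs; every non-trans pair is cis.
There are 6 geometric isomers: py trans, NH3 cis; py cis, NH3 cis (3 arrangements, 2 chiral); py trans, NH3 trans; py cis, NH3 trans.

6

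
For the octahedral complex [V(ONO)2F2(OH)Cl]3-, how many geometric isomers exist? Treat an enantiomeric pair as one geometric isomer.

An octahedron has six vertices in three trans pairs; every non-trans pair is cis.
The distinct arrangements are (6 in all): ONO trans, F cis; ONO cis, F cis (3 arrangements, 2 chiral); ONO trans, F trans; ONO cis, F trans.

6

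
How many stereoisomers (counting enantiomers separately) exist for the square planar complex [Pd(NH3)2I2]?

2

In a square planar complex each vertex has one trans partner and two cis neighbours.
There are 2 geometric isomers: NH3 cis; NH3 trans.
Each arrangement has an internal mirror plane or centre of symmetry, so none is chiral.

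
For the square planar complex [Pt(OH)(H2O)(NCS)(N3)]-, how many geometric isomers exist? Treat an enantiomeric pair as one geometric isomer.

In a square planar complex each vertex has one trans partner and two cis neighbours.
Systematic placement gives 3 geometric isomers: (H2O/NCS trans, N3/OH trans); (H2O/OH trans, N3/NCS trans); (H2O/N3 trans, NCS/OH trans).

3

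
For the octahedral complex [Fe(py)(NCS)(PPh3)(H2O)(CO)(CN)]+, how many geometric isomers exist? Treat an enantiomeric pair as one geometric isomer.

An octahedron has six vertices in three trans pairs; every non-trans pair is cis.
Placing the ligands in turn and identifying arrangements related by rotation or reflection leaves 15 distinct geometric isomers.

15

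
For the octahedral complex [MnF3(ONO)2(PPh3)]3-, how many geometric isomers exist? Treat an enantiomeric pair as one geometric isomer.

3

In an octahedral complex each vertex has one trans partner and four cis neighbours.
The distinct arrangements are (3 in all): F mer, ONO cis; F mer, ONO trans; F fac, ONO cis.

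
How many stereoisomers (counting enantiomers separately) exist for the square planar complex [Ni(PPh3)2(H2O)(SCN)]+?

Systematic placement gives 2 geometric isomers: PPh3 cis; PPh3 trans.
Each arrangement has an internal mirror plane or centre of symmetry, so none is chiral.

2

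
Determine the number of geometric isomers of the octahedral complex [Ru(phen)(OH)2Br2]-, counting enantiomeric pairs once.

In an octahedral complex each vertex has one trans partner and four cis neighbours.
Each phen is bidentate and must span two cis positions.
The distinct arrangements are (3 in all): OH cis, Br trans; OH cis, Br cis (chiral); OH trans, Br cis.

3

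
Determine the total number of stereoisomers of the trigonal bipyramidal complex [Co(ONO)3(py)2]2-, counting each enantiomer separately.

3

Systematic placement gives 3 geometric isomers: py both equatorial; py one axial, one equatorial; py both axial.
Each arrangement has an internal mirror plane or centre of symmetry, so none is chiral.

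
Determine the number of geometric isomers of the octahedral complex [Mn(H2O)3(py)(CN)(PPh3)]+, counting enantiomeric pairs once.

4

In an octahedral complex each vertex has one trans partner and four cis neighbours.
Systematic placement gives 4 geometric isomers: H2O mer (3 arrangements); H2O fac (chiral).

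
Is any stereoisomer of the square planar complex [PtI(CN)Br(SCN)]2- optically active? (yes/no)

A square has two trans pairs of vertices; adjacent vertices are cis.
There are 3 geometric isomers: (Br/I trans, CN/SCN trans); (Br/SCN trans, CN/I trans); (Br/CN trans, I/SCN trans).
Each arrangement has an internal mirror plane or centre of symmetry, so none is chiral.

no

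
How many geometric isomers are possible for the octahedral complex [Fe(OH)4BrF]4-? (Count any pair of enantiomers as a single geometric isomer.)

2

An octahedron has six vertices in three trans pairs; every non-trans pair is cis.
There are 2 geometric isomers: Br and F mutually trans; Br and F mutually cis.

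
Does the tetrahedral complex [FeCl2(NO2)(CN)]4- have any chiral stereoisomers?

In a tetrahedral complex all four positions are equivalent and every pair of ligands is adjacent — there is no cis/trans distinction.
Only one geometric arrangement is possible.

no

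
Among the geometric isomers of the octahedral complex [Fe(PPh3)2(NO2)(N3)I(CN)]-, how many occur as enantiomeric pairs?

Exhaustive case analysis gives 9 geometric isomers.
Of these, 6 lack any improper symmetry element and so occur as enantiomeric pairs, giving 9 + 6 = 15 stereoisomers in total.

6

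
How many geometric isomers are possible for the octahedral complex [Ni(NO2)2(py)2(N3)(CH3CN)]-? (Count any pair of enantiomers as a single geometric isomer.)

The six octahedral sites form three mutually perpendicular trans pairs.
There are 6 geometric isomers: NO2 trans, py trans; NO2 cis, py cis (3 arrangements, 2 chiral); NO2 cis, py trans; NO2 trans, py cis.

6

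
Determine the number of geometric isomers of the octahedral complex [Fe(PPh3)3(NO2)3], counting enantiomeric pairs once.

2

The six octahedral sites form three mutually perpendicular trans pairs.
Systematic placement gives 2 geometric isomers: PPh3 mer; PPh3 fac.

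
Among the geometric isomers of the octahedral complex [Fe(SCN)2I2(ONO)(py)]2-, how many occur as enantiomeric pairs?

An octahedron has six vertices in three trans pairs; every non-trans pair is cis.
Working through the distinct placements yields 6 geometric isomers: SCN cis, I trans; SCN trans, I trans; SCN cis, I cis (3 arrangements, 2 chiral); SCN trans, I cis.
Of these, 2 lack any improper symmetry element and so occur as enantiomeric pairs, giving 6 + 2 = 8 stereoisomers in total.

2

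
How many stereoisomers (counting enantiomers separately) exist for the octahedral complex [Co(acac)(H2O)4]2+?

The six octahedral sites form three mutually perpendicular trans pairs.
Each acac is bidentate and must span two cis positions.
Only one geometric arrangement is possible.

1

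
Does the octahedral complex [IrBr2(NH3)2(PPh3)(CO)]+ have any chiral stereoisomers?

Working through the distinct placements yields 6 geometric isomers: Br trans, NH3 cis; Br trans, NH3 trans; Br cis, NH3 cis (3 arrangements, 2 chiral); Br cis, NH3 trans.
Of these, 2 lack any improper symmetry element and so occur as enantiomeric pairs, giving 6 + 2 = 8 stereoisomers in total.

yes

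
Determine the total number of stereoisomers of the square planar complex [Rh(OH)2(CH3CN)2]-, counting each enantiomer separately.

The distinct arrangements are (2 in all): OH cis; OH trans.
Each arrangement has an internal mirror plane or centre of symmetry, so none is chiral.

2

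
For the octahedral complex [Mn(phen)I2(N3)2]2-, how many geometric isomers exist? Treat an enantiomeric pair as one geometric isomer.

In an octahedral complex each vertex has one trans partner and four cis neighbours.
Each phen is bidentate and must span two cis positions.
There are 3 geometric isomers: I trans, N3 cis; I cis, N3 cis (chiral); I cis, N3 trans.

3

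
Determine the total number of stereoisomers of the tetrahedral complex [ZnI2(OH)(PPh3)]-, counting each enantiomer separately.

1

Only one geometric arrangement is possible.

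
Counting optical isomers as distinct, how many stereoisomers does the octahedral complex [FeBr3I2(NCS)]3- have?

An octahedron has six vertices in three trans pairs; every non-trans pair is cis.
Systematic placement gives 3 geometric isomers: Br mer, I cis; Br mer, I trans; Br fac, I cis.
Each arrangement has an internal mirror plane or centre of symmetry, so none is chiral.

3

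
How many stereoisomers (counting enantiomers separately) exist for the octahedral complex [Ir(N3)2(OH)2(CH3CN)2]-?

In an octahedral complex each vertex has one trans partner and four cis neighbours.
The distinct arrangements are (5 in all): N3 trans, OH trans, CH3CN trans; N3 cis, OH cis, CH3CN trans; N3 cis, OH trans, CH3CN cis; N3 cis, OH cis, CH3CN cis (chiral); N3 trans, OH cis, CH3CN cis.
One of these lacks any improper symmetry element and so occurs as an enantiomeric pair, giving 5 + 1 = 6 stereoisomers in total.

6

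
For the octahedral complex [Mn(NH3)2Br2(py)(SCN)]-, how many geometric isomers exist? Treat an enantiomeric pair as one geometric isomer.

In an octahedral complex each vertex has one trans partner and four cis neighbours.
Systematic placement gives 6 geometric isomers: NH3 trans, Br trans; NH3 cis, Br trans; NH3 cis, Br cis (3 arrangements, 2 chiral); NH3 trans, Br cis.

6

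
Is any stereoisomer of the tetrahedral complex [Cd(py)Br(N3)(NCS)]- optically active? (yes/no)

Only one geometric arrangement is possible; it has no improper symmetry element, so it exists as a pair of enantiomers (2 stereoisomers).

yes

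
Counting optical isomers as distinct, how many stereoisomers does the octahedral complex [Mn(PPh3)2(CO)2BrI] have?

8

An octahedron has six vertices in three trans pairs; every non-trans pair is cis.
Working through the distinct placements yields 6 geometric isomers: PPh3 trans, CO cis; PPh3 cis, CO cis (3 arrangements, 2 chiral); PPh3 trans, CO trans; PPh3 cis, CO trans.
Of these, 2 lack any improper symmetry element and so occur as enantiomeric pairs, giving 6 + 2 = 8 stereoisomers in total.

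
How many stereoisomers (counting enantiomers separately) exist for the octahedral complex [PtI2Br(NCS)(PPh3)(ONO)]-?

In an octahedral complex each vertex has one trans partner and four cis neighbours.
Systematic enumeration (placing each ligand type in turn and discarding arrangements equivalent by rotation or reflection) gives 9 geometric isomers.
Of these, 6 lack any improper symmetry element and so occur as enantiomeric pairs, giving 9 + 6 = 15 stereoisomers in total.

15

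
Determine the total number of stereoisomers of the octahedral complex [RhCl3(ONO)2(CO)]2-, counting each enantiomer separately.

The six octahedral sites form three mutually perpendicular trans pairs.
The distinct arrangements are (3 in all): Cl mer, ONO trans; Cl fac, ONO cis; Cl mer, ONO cis.
Each arrangement has an internal mirror plane or centre of symmetry, so none is chiral.

3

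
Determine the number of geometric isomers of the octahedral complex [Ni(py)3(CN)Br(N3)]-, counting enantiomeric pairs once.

The six octahedral sites form three mutually perpendicular trans pairs.
The distinct arrangements are (4 in all): py mer (3 arrangements); py fac (chiral).

4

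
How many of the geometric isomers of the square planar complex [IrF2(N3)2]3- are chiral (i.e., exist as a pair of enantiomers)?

0

A square has two trans pairs of vertices; adjacent vertices are cis.
The distinct arrangements are (2 in all): F cis; F trans.
Each arrangement has an internal mirror plane or centre of symmetry, so none is chiral.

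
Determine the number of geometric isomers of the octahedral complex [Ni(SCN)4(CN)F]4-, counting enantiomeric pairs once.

An octahedron has six vertices in three trans pairs; every non-trans pair is cis.
Working through the distinct placements yields 2 geometric isomers: CN and F mutually trans; CN and F mutually cis.

2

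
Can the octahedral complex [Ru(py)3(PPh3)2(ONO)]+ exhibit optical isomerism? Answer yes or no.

no

The six octahedral sites form three mutually perpendicular trans pairs.
There are 3 geometric isomers: py mer, PPh3 cis; py mer, PPh3 trans; py fac, PPh3 cis.
Each arrangement has an internal mirror plane or centre of symmetry, so none is chiral.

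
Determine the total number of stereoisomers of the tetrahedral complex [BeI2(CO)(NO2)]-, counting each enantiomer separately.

In a tetrahedral complex all four positions are equivalent and every pair of ligands is adjacent — there is no cis/trans distinction.
Only one geometric arrangement is possible.

1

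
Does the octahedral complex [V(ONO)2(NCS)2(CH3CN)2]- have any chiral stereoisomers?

There are 5 geometric isomers: ONO trans, NCS trans, CH3CN trans; ONO cis, NCS cis, CH3CN trans; ONO trans, NCS cis, CH3CN cis; ONO cis, NCS cis, CH3CN cis (chiral); ONO cis, NCS trans, CH3CN cis.
One of these lacks any improper symmetry element and so occurs as an enantiomeric pair, giving 5 + 1 = 6 stereoisomers in total.

yes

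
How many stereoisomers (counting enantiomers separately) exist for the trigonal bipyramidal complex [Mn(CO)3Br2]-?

Systematic placement gives 3 geometric isomers: Br both axial; Br one axial, one equatorial; Br both equatorial.
Each arrangement has an internal mirror plane or centre of symmetry, so none is chiral.

3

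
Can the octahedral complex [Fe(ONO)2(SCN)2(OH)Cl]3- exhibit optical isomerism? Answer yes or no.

yes

In an octahedral complex each vertex has one trans partner and four cis neighbours.
The distinct arrangements are (6 in all): ONO trans, SCN trans; ONO cis, SCN cis (3 arrangements, 2 chiral); ONO cis, SCN trans; ONO trans, SCN cis.
Of these, 2 lack any improper symmetry element and so occur as enantiomeric pairs, giving 6 + 2 = 8 stereoisomers in total.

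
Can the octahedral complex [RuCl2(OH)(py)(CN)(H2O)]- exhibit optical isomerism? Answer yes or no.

yes

Exhaustive case analysis gives 9 geometric isomers.
Of these, 6 lack any improper symmetry element and so occur as enantiomeric pairs, giving 9 + 6 = 15 stereoisomers in total.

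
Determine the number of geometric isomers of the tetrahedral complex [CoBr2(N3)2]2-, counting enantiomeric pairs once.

1

In a tetrahedral complex all four positions are equivalent and every pair of ligands is adjacent — there is no cis/trans distinction.
Only one geometric arrangement is possible.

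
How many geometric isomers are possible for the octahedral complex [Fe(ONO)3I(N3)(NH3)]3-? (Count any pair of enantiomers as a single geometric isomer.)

4

The six octahedral sites form three mutually perpendicular trans pairs.
Working through the distinct placements yields 4 geometric isomers: ONO mer (3 arrangements); ONO fac (chiral).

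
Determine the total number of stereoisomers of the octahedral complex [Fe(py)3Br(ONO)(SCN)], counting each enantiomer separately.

There are 4 geometric isomers: py mer (3 arrangements); py fac (chiral).
One of these lacks any improper symmetry element and so occurs as an enantiomeric pair, giving 4 + 1 = 5 stereoisomers in total.

5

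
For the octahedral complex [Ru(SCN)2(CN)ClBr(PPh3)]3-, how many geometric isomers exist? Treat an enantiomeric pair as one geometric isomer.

The six octahedral sites form three mutually perpendicular trans pairs.
Exhaustive case analysis gives 9 geometric isomers.

9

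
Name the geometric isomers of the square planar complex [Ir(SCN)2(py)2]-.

A square has two trans pairs of vertices; adjacent vertices are cis.
The distinct arrangements are (2 in all): SCN cis; SCN trans.

cis and trans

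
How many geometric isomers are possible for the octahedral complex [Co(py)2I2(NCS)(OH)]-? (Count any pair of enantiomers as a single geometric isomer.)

In an octahedral complex each vertex has one trans partner and four cis neighbours.
There are 6 geometric isomers: py trans, I trans; py cis, I trans; py trans, I cis; py cis, I cis (3 arrangements, 2 chiral).

6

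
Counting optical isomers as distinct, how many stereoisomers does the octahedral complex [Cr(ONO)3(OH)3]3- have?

The six octahedral sites form three mutually perpendicular trans pairs.
Working through the distinct placements yields 2 geometric isomers: ONO mer; ONO fac.
Each arrangement has an internal mirror plane or centre of symmetry, so none is chiral.

2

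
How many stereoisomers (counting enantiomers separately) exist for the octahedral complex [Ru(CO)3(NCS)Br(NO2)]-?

The six octahedral sites form three mutually perpendicular trans pairs.
The distinct arrangements are (4 in all): CO mer (3 arrangements); CO fac (chiral).
One of these lacks any improper symmetry element and so occurs as an enantiomeric pair, giving 4 + 1 = 5 stereoisomers in total.

5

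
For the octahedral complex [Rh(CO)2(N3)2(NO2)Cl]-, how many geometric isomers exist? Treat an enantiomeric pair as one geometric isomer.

6

Systematic placement gives 6 geometric isomers: CO trans, N3 cis; CO trans, N3 trans; CO cis, N3 cis (3 arrangements, 2 chiral); CO cis, N3 trans.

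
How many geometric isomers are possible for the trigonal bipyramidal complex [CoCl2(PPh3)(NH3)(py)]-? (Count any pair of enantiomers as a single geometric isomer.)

7

Exhaustive case analysis gives 7 geometric isomers.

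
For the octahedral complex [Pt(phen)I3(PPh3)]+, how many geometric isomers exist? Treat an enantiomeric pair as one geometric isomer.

2

Each phen is bidentate and must span two cis positions.
Systematic placement gives 2 geometric isomers: I mer; I fac.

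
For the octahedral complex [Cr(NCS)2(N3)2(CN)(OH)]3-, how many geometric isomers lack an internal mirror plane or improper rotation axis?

In an octahedral complex each vertex has one trans partner and four cis neighbours.
Systematic placement gives 6 geometric isomers: NCS cis, N3 cis (3 arrangements, 2 chiral); NCS trans, N3 cis; NCS cis, N3 trans; NCS trans, N3 trans.
Of these, 2 lack any improper symmetry element and so occur as enantiomeric pairs, giving 6 + 2 = 8 stereoisomers in total.

2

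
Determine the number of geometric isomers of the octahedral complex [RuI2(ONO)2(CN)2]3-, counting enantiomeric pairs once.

5

In an octahedral complex each vertex has one trans partner and four cis neighbours.
The distinct arrangements are (5 in all): I trans, ONO trans, CN trans; I cis, ONO cis, CN trans; I cis, ONO trans, CN cis; I cis, ONO cis, CN cis (chiral); I trans, ONO cis, CN cis.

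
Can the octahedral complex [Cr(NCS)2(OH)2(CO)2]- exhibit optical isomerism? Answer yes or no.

yes

The six octahedral sites form three mutually perpendicular trans pairs.
There are 5 geometric isomers: NCS trans, OH trans, CO trans; NCS cis, OH cis, CO trans; NCS cis, OH trans, CO cis; NCS cis, OH cis, CO cis (chiral); NCS trans, OH cis, CO cis.
One of these lacks any improper symmetry element and so occurs as an enantiomeric pair, giving 5 + 1 = 6 stereoisomers in total.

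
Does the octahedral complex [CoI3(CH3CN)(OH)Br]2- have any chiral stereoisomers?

An octahedron has six vertices in three trans pairs; every non-trans pair is cis.
Working through the distinct placements yields 4 geometric isomers: I mer (3 arrangements); I fac (chiral).
One of these lacks any improper symmetry element and so occurs as an enantiomeric pair, giving 4 + 1 = 5 stereoisomers in total.

yes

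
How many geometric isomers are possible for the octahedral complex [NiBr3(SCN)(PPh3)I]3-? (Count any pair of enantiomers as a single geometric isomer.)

4

Working through the distinct placements yields 4 geometric isomers: Br mer (3 arrangements); Br fac (chiral).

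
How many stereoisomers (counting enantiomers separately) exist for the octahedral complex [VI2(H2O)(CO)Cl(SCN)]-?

In an octahedral complex each vertex has one trans partner and four cis neighbours.
Exhaustive case analysis gives 9 geometric isomers.
Of these, 6 lack any improper symmetry element and so occur as enantiomeric pairs, giving 9 + 6 = 15 stereoisomers in total.

15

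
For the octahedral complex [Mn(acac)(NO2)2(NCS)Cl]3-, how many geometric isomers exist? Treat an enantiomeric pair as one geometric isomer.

4

The six octahedral sites form three mutually perpendicular trans pairs.
Each acac is bidentate and must span two cis positions.
Systematic placement gives 4 geometric isomers: NO2 cis (3 arrangements, 2 chiral); NO2 trans.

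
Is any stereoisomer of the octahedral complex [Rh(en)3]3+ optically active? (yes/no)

An octahedron has six vertices in three trans pairs; every non-trans pair is cis.
Each en is bidentate and must span two cis positions.
Only one geometric arrangement is possible; it has no improper symmetry element, so it exists as a pair of enantiomers (2 stereoisomers).

yes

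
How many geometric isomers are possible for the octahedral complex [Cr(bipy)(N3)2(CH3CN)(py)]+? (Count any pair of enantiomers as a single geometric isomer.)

4

An octahedron has six vertices in three trans pairs; every non-trans pair is cis.
Each bipy is bidentate and must span two cis positions.
Working through the distinct placements yields 4 geometric isomers: N3 cis (3 arrangements, 2 chiral); N3 trans.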